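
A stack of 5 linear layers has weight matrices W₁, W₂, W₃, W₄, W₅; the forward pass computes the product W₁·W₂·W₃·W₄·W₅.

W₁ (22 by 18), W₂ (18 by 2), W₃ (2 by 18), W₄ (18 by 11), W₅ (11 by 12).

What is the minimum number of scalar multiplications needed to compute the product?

Adjacent pairs: W₁W₂ = 22·18·2 = 792; W₂W₃ = 18·2·18 = 648; W₃W₄ = 2·18·11 = 396; W₄W₅ = 18·11·12 = 2376.
Length 3: W₁..W₃: k=1: 0+648+22·18·18=7776; k=2: 792+0+22·2·18=1584 → min 1584 | W₂..W₄: k=2: 0+396+18·2·11=792; k=3: 648+0+18·18·11=4212 → min 792 | W₃..W₅: k=3: 0+2376+2·18·12=2808; k=4: 396+0+2·11·12=660 → min 660.
Length 4: W₁..W₄: k=1: 0+792+22·18·11=5148; k=2: 792+396+22·2·11=1672; k=3: 1584+0+22·18·11=5940 → min 1672 | W₂..W₅: k=2: 0+660+18·2·12=1092; k=3: 648+2376+18·18·12=6912; k=4: 792+0+18·11·12=3168 → min 1092.
Length 5: W₁..W₅: k=1: 0+1092+22·18·12=5844; k=2: 792+660+22·2·12=1980; k=3: 1584+2376+22·18·12=8712; k=4: 1672+0+22·11·12=4576 → min 1980.
Optimal order: ((W₁·W₂)·((W₃·W₄)·W₅)) with cost 1980.

1980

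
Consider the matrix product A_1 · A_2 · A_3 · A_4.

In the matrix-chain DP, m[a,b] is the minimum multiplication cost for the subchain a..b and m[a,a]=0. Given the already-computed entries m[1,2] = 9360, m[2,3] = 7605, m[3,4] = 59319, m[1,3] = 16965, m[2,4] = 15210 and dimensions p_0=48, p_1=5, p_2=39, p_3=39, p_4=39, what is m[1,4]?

m[1,4] = min over k∈[1,3] of m[1,k]+m[k+1,4]+p_{0}·p_k·p_{4}.
k=1: 0 + 15210 + 48·5·39 = 24570; k=2: 9360 + 59319 + 48·39·39 = 141687; k=3: 16965 + 0 + 48·39·39 = 89973.
Minimum: 24570 at k=1.

24570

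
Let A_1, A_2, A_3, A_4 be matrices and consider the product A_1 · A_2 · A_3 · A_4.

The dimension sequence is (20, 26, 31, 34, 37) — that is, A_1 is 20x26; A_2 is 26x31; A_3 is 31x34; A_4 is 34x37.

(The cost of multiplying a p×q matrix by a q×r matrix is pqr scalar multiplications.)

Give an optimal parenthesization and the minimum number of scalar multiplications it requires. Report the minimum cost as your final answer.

62360

Adjacent pairs: A_1A_2 = 20·26·31 = 16120; A_2A_3 = 26·31·34 = 27404; A_3A_4 = 31·34·37 = 38998.
Length 3: A_1..A_3: k=1: 0+27404+20·26·34=45084; k=2: 16120+0+20·31·34=37200 → min 37200 | A_2..A_4: k=2: 0+38998+26·31·37=68820; k=3: 27404+0+26·34·37=60112 → min 60112.
Length 4: A_1..A_4: k=1: 0+60112+20·26·37=79352; k=2: 16120+38998+20·31·37=78058; k=3: 37200+0+20·34·37=62360 → min 62360.
Optimal parenthesization: (((A_1 · A_2) · A_3) · A_4) with cost 62360.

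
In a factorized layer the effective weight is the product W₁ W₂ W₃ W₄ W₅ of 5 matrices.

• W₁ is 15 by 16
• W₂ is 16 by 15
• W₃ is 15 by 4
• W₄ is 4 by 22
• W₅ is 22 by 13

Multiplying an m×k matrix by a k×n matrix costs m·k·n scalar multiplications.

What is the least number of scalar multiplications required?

3844

Adjacent pairs: W₁W₂ = 15·16·15 = 3600; W₂W₃ = 16·15·4 = 960; W₃W₄ = 15·4·22 = 1320; W₄W₅ = 4·22·13 = 1144.
Length 3: W₁..W₃: k=1: 0+960+15·16·4=1920; k=2: 3600+0+15·15·4=4500 → min 1920 | W₂..W₄: k=2: 0+1320+16·15·22=6600; k=3: 960+0+16·4·22=2368 → min 2368 | W₃..W₅: k=3: 0+1144+15·4·13=1924; k=4: 1320+0+15·22·13=5610 → min 1924.
Length 4: W₁..W₄: k=1: 0+2368+15·16·22=7648; k=2: 3600+1320+15·15·22=9870; k=3: 1920+0+15·4·22=3240 → min 3240 | W₂..W₅: k=2: 0+1924+16·15·13=5044; k=3: 960+1144+16·4·13=2936; k=4: 2368+0+16·22·13=6944 → min 2936.
Length 5: W₁..W₅: k=1: 0+2936+15·16·13=6056; k=2: 3600+1924+15·15·13=8449; k=3: 1920+1144+15·4·13=3844; k=4: 3240+0+15·22·13=7530 → min 3844.
Optimal order: ((W₁ (W₂ W₃)) (W₄ W₅)) with cost 3844.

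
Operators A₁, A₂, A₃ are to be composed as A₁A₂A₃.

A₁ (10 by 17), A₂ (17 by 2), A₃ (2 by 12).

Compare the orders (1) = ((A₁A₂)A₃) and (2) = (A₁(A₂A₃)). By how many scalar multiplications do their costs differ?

Order (1) = ((A₁A₂)A₃): (A₁A₂): 10×17 by 17×2 → 10×2, cost 10·17·2 = 340; ((A₁A₂)A₃): 10×2 by 2×12 → 10×12, cost 10·2·12 = 240; cumulative 580. Total 580.
Order (2) = (A₁(A₂A₃)): (A₂A₃): 17×2 by 2×12 → 17×12, cost 17·2·12 = 408; (A₁(A₂A₃)): 10×17 by 17×12 → 10×12, cost 10·17·12 = 2040; cumulative 2448. Total 2448.
Difference: |580 − 2448| = 1868.

1868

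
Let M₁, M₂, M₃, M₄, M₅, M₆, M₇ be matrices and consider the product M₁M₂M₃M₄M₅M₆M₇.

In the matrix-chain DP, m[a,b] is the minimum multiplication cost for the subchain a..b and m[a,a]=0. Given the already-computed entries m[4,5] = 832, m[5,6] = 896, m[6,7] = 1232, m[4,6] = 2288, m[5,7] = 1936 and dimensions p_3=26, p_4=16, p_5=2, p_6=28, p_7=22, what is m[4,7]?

3208

m[4,7] = min over k∈[4,6] of m[4,k]+m[k+1,7]+p_{3}·p_k·p_{7}.
k=4: 0 + 1936 + 26·16·22 = 11088; k=5: 832 + 1232 + 26·2·22 = 3208; k=6: 2288 + 0 + 26·28·22 = 18304.
Minimum: 3208 at k=5.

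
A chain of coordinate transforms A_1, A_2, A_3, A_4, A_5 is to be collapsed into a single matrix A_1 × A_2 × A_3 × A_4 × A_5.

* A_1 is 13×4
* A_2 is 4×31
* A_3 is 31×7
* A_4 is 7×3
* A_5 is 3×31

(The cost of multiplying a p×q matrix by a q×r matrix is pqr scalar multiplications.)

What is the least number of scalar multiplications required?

2317

Adjacent pairs: A_1A_2 = 13·4·31 = 1612; A_2A_3 = 4·31·7 = 868; A_3A_4 = 31·7·3 = 651; A_4A_5 = 7·3·31 = 651.
Length 3: A_1..A_3: k=1: 0+868+13·4·7=1232; k=2: 1612+0+13·31·7=4433 → min 1232 | A_2..A_4: k=2: 0+651+4·31·3=1023; k=3: 868+0+4·7·3=952 → min 952 | A_3..A_5: k=3: 0+651+31·7·31=7378; k=4: 651+0+31·3·31=3534 → min 3534.
Length 4: A_1..A_4: k=1: 0+952+13·4·3=1108; k=2: 1612+651+13·31·3=3472; k=3: 1232+0+13·7·3=1505 → min 1108 | A_2..A_5: k=2: 0+3534+4·31·31=7378; k=3: 868+651+4·7·31=2387; k=4: 952+0+4·3·31=1324 → min 1324.
Length 5: A_1..A_5: k=1: 0+1324+13·4·31=2936; k=2: 1612+3534+13·31·31=17639; k=3: 1232+651+13·7·31=4704; k=4: 1108+0+13·3·31=2317 → min 2317.
Optimal order: ((A_1 × ((A_2 × A_3) × A_4)) × A_5) with cost 2317.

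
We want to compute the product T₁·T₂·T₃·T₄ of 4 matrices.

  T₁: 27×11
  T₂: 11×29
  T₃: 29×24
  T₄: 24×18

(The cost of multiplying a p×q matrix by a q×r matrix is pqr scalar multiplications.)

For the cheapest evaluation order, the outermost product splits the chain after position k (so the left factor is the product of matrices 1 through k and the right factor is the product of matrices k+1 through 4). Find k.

Adjacent pairs: T₁T₂ = 27·11·29 = 8613; T₂T₃ = 11·29·24 = 7656; T₃T₄ = 29·24·18 = 12528.
Length 3: T₁..T₃: k=1: 0+7656+27·11·24=14784; k=2: 8613+0+27·29·24=27405 → min 14784 | T₂..T₄: k=2: 0+12528+11·29·18=18270; k=3: 7656+0+11·24·18=12408 → min 12408.
Top-level splits: k=1: (T₁..T₁)·(T₂..T₄) → 0+12408+27·11·18 = 17754; k=2: (T₁..T₂)·(T₃..T₄) → 8613+12528+27·29·18 = 35235; k=3: (T₁..T₃)·(T₄..T₄) → 14784+0+27·24·18 = 26448.
Best split is after T₁, i.e. k = 1.

1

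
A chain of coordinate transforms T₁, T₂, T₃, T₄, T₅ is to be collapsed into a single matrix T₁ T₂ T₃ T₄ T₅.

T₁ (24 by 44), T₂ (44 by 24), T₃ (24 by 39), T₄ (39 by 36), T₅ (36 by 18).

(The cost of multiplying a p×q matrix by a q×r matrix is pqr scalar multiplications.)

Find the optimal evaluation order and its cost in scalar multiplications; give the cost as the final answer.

Adjacent pairs: T₁T₂ = 24·44·24 = 25344; T₂T₃ = 44·24·39 = 41184; T₃T₄ = 24·39·36 = 33696; T₄T₅ = 39·36·18 = 25272.
Length 3: T₁..T₃: k=1: 0+41184+24·44·39=82368; k=2: 25344+0+24·24·39=47808 → min 47808 | T₂..T₄: k=2: 0+33696+44·24·36=71712; k=3: 41184+0+44·39·36=102960 → min 71712 | T₃..T₅: k=3: 0+25272+24·39·18=42120; k=4: 33696+0+24·36·18=49248 → min 42120.
Length 4: T₁..T₄: k=1: 0+71712+24·44·36=109728; k=2: 25344+33696+24·24·36=79776; k=3: 47808+0+24·39·36=81504 → min 79776 | T₂..T₅: k=2: 0+42120+44·24·18=61128; k=3: 41184+25272+44·39·18=97344; k=4: 71712+0+44·36·18=100224 → min 61128.
Length 5: T₁..T₅: k=1: 0+61128+24·44·18=80136; k=2: 25344+42120+24·24·18=77832; k=3: 47808+25272+24·39·18=89928; k=4: 79776+0+24·36·18=95328 → min 77832.
Optimal parenthesization: ((T₁ T₂) (T₃ (T₄ T₅))) with cost 77832.

77832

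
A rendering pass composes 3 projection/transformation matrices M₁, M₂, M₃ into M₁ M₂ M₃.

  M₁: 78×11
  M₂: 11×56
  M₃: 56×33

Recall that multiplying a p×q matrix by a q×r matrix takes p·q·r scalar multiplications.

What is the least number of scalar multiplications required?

48642

Order (M₁ (M₂ M₃)): (M₂ M₃): 11×56 by 56×33 → 11×33, cost 11·56·33 = 20328; (M₁ (M₂ M₃)): 78×11 by 11×33 → 78×33, cost 78·11·33 = 28314; cumulative 48642. Total 48642.
Order ((M₁ M₂) M₃): (M₁ M₂): 78×11 by 11×56 → 78×56, cost 78·11·56 = 48048; ((M₁ M₂) M₃): 78×56 by 56×33 → 78×33, cost 78·56·33 = 144144; cumulative 192192. Total 192192.
Minimum: 48642.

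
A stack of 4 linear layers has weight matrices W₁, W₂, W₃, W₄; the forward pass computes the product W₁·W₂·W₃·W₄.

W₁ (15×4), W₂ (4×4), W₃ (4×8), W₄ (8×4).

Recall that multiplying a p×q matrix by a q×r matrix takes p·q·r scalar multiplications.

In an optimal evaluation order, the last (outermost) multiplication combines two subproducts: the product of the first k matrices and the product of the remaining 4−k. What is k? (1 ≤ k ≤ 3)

Adjacent pairs: W₁W₂ = 15·4·4 = 240; W₂W₃ = 4·4·8 = 128; W₃W₄ = 4·8·4 = 128.
Length 3: W₁..W₃: k=1: 0+128+15·4·8=608; k=2: 240+0+15·4·8=720 → min 608 | W₂..W₄: k=2: 0+128+4·4·4=192; k=3: 128+0+4·8·4=256 → min 192.
Top-level splits: k=1: (W₁..W₁)·(W₂..W₄) → 0+192+15·4·4 = 432; k=2: (W₁..W₂)·(W₃..W₄) → 240+128+15·4·4 = 608; k=3: (W₁..W₃)·(W₄..W₄) → 608+0+15·8·4 = 1088.
Best split is after W₁, i.e. k = 1.

1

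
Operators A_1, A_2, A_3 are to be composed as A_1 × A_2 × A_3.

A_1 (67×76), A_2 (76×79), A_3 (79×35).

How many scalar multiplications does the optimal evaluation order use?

388360

Order (A_1 × (A_2 × A_3)): (A_2 × A_3): 76×79 by 79×35 → 76×35, cost 76·79·35 = 210140; (A_1 × (A_2 × A_3)): 67×76 by 76×35 → 67×35, cost 67·76·35 = 178220; cumulative 388360. Total 388360.
Order ((A_1 × A_2) × A_3): (A_1 × A_2): 67×76 by 76×79 → 67×79, cost 67·76·79 = 402268; ((A_1 × A_2) × A_3): 67×79 by 79×35 → 67×35, cost 67·79·35 = 185255; cumulative 587523. Total 587523.
Minimum: 388360.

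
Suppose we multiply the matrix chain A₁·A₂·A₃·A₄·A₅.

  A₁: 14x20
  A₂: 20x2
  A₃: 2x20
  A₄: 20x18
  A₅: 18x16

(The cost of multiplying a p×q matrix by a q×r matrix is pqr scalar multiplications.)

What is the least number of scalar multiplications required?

Adjacent pairs: A₁A₂ = 14·20·2 = 560; A₂A₃ = 20·2·20 = 800; A₃A₄ = 2·20·18 = 720; A₄A₅ = 20·18·16 = 5760.
Length 3: A₁..A₃: k=1: 0+800+14·20·20=6400; k=2: 560+0+14·2·20=1120 → min 1120 | A₂..A₄: k=2: 0+720+20·2·18=1440; k=3: 800+0+20·20·18=8000 → min 1440 | A₃..A₅: k=3: 0+5760+2·20·16=6400; k=4: 720+0+2·18·16=1296 → min 1296.
Length 4: A₁..A₄: k=1: 0+1440+14·20·18=6480; k=2: 560+720+14·2·18=1784; k=3: 1120+0+14·20·18=6160 → min 1784 | A₂..A₅: k=2: 0+1296+20·2·16=1936; k=3: 800+5760+20·20·16=12960; k=4: 1440+0+20·18·16=7200 → min 1936.
Length 5: A₁..A₅: k=1: 0+1936+14·20·16=6416; k=2: 560+1296+14·2·16=2304; k=3: 1120+5760+14·20·16=11360; k=4: 1784+0+14·18·16=5816 → min 2304.
Optimal order: ((A₁·A₂)·((A₃·A₄)·A₅)) with cost 2304.

2304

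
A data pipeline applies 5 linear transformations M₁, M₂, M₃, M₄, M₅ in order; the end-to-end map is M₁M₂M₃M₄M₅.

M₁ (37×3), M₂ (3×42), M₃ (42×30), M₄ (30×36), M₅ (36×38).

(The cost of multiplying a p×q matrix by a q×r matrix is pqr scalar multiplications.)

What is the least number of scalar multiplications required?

Adjacent pairs: M₁M₂ = 37·3·42 = 4662; M₂M₃ = 3·42·30 = 3780; M₃M₄ = 42·30·36 = 45360; M₄M₅ = 30·36·38 = 41040.
Length 3: M₁..M₃: k=1: 0+3780+37·3·30=7110; k=2: 4662+0+37·42·30=51282 → min 7110 | M₂..M₄: k=2: 0+45360+3·42·36=49896; k=3: 3780+0+3·30·36=7020 → min 7020 | M₃..M₅: k=3: 0+41040+42·30·38=88920; k=4: 45360+0+42·36·38=102816 → min 88920.
Length 4: M₁..M₄: k=1: 0+7020+37·3·36=11016; k=2: 4662+45360+37·42·36=105966; k=3: 7110+0+37·30·36=47070 → min 11016 | M₂..M₅: k=2: 0+88920+3·42·38=93708; k=3: 3780+41040+3·30·38=48240; k=4: 7020+0+3·36·38=11124 → min 11124.
Length 5: M₁..M₅: k=1: 0+11124+37·3·38=15342; k=2: 4662+88920+37·42·38=152634; k=3: 7110+41040+37·30·38=90330; k=4: 11016+0+37·36·38=61632 → min 15342.
Optimal order: (M₁(((M₂M₃)M₄)M₅)) with cost 15342.

15342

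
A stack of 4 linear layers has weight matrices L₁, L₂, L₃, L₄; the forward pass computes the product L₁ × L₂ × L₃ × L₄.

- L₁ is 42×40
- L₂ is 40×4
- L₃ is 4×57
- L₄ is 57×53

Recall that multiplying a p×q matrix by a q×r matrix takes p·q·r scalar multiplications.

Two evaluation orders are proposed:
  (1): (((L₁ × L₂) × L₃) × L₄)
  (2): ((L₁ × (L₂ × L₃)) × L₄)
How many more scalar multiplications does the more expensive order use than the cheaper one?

88584

Order (1) = (((L₁ × L₂) × L₃) × L₄): (L₁ × L₂): 42×40 by 40×4 → 42×4, cost 42·40·4 = 6720; ((L₁ × L₂) × L₃): 42×4 by 4×57 → 42×57, cost 42·4·57 = 9576; cumulative 16296; (((L₁ × L₂) × L₃) × L₄): 42×57 by 57×53 → 42×53, cost 42·57·53 = 126882; cumulative 143178. Total 143178.
Order (2) = ((L₁ × (L₂ × L₃)) × L₄): (L₂ × L₃): 40×4 by 4×57 → 40×57, cost 40·4·57 = 9120; (L₁ × (L₂ × L₃)): 42×40 by 40×57 → 42×57, cost 42·40·57 = 95760; cumulative 104880; ((L₁ × (L₂ × L₃)) × L₄): 42×57 by 57×53 → 42×53, cost 42·57·53 = 126882; cumulative 231762. Total 231762.
Difference: |143178 − 231762| = 88584.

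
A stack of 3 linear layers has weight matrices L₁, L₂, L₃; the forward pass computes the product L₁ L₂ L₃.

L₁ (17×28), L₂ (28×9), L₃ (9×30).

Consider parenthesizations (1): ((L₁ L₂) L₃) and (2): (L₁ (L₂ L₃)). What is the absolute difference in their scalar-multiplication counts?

Order (1) = ((L₁ L₂) L₃): (L₁ L₂): 17×28 by 28×9 → 17×9, cost 17·28·9 = 4284; ((L₁ L₂) L₃): 17×9 by 9×30 → 17×30, cost 17·9·30 = 4590; cumulative 8874. Total 8874.
Order (2) = (L₁ (L₂ L₃)): (L₂ L₃): 28×9 by 9×30 → 28×30, cost 28·9·30 = 7560; (L₁ (L₂ L₃)): 17×28 by 28×30 → 17×30, cost 17·28·30 = 14280; cumulative 21840. Total 21840.
Difference: |8874 − 21840| = 12966.

12966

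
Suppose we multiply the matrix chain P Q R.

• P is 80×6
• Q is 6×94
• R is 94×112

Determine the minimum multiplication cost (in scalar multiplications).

116928

Order (P (Q R)): (Q R): 6×94 by 94×112 → 6×112, cost 6·94·112 = 63168; (P (Q R)): 80×6 by 6×112 → 80×112, cost 80·6·112 = 53760; cumulative 116928. Total 116928.
Order ((P Q) R): (P Q): 80×6 by 6×94 → 80×94, cost 80·6·94 = 45120; ((P Q) R): 80×94 by 94×112 → 80×112, cost 80·94·112 = 842240; cumulative 887360. Total 887360.
Minimum: 116928.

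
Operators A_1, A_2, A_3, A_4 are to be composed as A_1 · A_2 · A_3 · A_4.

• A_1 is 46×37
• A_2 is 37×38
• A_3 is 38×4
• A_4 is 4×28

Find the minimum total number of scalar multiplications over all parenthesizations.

17584

Adjacent pairs: A_1A_2 = 46·37·38 = 64676; A_2A_3 = 37·38·4 = 5624; A_3A_4 = 38·4·28 = 4256.
Length 3: A_1..A_3: k=1: 0+5624+46·37·4=12432; k=2: 64676+0+46·38·4=71668 → min 12432 | A_2..A_4: k=2: 0+4256+37·38·28=43624; k=3: 5624+0+37·4·28=9768 → min 9768.
Length 4: A_1..A_4: k=1: 0+9768+46·37·28=57424; k=2: 64676+4256+46·38·28=117876; k=3: 12432+0+46·4·28=17584 → min 17584.
Optimal order: ((A_1 · (A_2 · A_3)) · A_4) with cost 17584.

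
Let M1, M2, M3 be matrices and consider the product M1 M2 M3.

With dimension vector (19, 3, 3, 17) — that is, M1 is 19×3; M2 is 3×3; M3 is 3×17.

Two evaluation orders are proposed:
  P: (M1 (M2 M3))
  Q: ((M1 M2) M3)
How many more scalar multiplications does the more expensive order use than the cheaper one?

Order P = (M1 (M2 M3)): (M2 M3): 3×3 by 3×17 → 3×17, cost 3·3·17 = 153; (M1 (M2 M3)): 19×3 by 3×17 → 19×17, cost 19·3·17 = 969; cumulative 1122. Total 1122.
Order Q = ((M1 M2) M3): (M1 M2): 19×3 by 3×3 → 19×3, cost 19·3·3 = 171; ((M1 M2) M3): 19×3 by 3×17 → 19×17, cost 19·3·17 = 969; cumulative 1140. Total 1140.
Difference: |1122 − 1140| = 18.

18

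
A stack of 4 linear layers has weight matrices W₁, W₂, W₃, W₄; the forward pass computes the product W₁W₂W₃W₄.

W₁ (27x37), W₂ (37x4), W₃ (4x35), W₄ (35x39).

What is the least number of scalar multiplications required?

Adjacent pairs: W₁W₂ = 27·37·4 = 3996; W₂W₃ = 37·4·35 = 5180; W₃W₄ = 4·35·39 = 5460.
Length 3: W₁..W₃: k=1: 0+5180+27·37·35=40145; k=2: 3996+0+27·4·35=7776 → min 7776 | W₂..W₄: k=2: 0+5460+37·4·39=11232; k=3: 5180+0+37·35·39=55685 → min 11232.
Length 4: W₁..W₄: k=1: 0+11232+27·37·39=50193; k=2: 3996+5460+27·4·39=13668; k=3: 7776+0+27·35·39=44631 → min 13668.
Optimal order: ((W₁W₂)(W₃W₄)) with cost 13668.

13668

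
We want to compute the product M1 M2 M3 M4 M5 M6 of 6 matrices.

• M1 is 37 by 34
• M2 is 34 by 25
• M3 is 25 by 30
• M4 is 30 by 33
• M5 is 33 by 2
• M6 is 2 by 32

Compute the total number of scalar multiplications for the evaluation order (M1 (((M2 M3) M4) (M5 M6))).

137432

(M2 M3): 34×25 by 25×30 → 34×30, cost 34·25·30 = 25500
((M2 M3) M4): 34×30 by 30×33 → 34×33, cost 34·30·33 = 33660; cumulative 59160
(M5 M6): 33×2 by 2×32 → 33×32, cost 33·2·32 = 2112
(((M2 M3) M4) (M5 M6)): 34×33 by 33×32 → 34×32, cost 34·33·32 = 35904; cumulative 97176
(M1 (((M2 M3) M4) (M5 M6))): 37×34 by 34×32 → 37×32, cost 37·34·32 = 40256; cumulative 137432
Total: 137432 scalar multiplications.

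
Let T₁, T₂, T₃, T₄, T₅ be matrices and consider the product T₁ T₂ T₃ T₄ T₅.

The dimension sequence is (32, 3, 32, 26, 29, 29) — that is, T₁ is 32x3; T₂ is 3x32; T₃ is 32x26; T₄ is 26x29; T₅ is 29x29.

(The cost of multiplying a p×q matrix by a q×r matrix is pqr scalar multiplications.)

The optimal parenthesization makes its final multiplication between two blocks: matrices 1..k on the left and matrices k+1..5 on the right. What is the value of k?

1

Adjacent pairs: T₁T₂ = 32·3·32 = 3072; T₂T₃ = 3·32·26 = 2496; T₃T₄ = 32·26·29 = 24128; T₄T₅ = 26·29·29 = 21866.
Length 3: T₁..T₃: k=1: 0+2496+32·3·26=4992; k=2: 3072+0+32·32·26=29696 → min 4992 | T₂..T₄: k=2: 0+24128+3·32·29=26912; k=3: 2496+0+3·26·29=4758 → min 4758 | T₃..T₅: k=3: 0+21866+32·26·29=45994; k=4: 24128+0+32·29·29=51040 → min 45994.
Length 4: T₁..T₄: k=1: 0+4758+32·3·29=7542; k=2: 3072+24128+32·32·29=56896; k=3: 4992+0+32·26·29=29120 → min 7542 | T₂..T₅: k=2: 0+45994+3·32·29=48778; k=3: 2496+21866+3·26·29=26624; k=4: 4758+0+3·29·29=7281 → min 7281.
Top-level splits: k=1: (T₁..T₁)·(T₂..T₅) → 0+7281+32·3·29 = 10065; k=2: (T₁..T₂)·(T₃..T₅) → 3072+45994+32·32·29 = 78762; k=3: (T₁..T₃)·(T₄..T₅) → 4992+21866+32·26·29 = 50986; k=4: (T₁..T₄)·(T₅..T₅) → 7542+0+32·29·29 = 34454.
Best split is after T₁, i.e. k = 1.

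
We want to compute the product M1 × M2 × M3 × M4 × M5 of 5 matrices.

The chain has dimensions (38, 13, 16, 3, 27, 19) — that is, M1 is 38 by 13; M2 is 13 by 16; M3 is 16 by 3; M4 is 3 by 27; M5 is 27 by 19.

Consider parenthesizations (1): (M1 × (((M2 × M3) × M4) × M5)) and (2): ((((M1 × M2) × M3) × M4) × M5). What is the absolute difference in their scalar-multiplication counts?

14568

Order (1) = (M1 × (((M2 × M3) × M4) × M5)): (M2 × M3): 13×16 by 16×3 → 13×3, cost 13·16·3 = 624; ((M2 × M3) × M4): 13×3 by 3×27 → 13×27, cost 13·3·27 = 1053; cumulative 1677; (((M2 × M3) × M4) × M5): 13×27 by 27×19 → 13×19, cost 13·27·19 = 6669; cumulative 8346; (M1 × (((M2 × M3) × M4) × M5)): 38×13 by 13×19 → 38×19, cost 38·13·19 = 9386; cumulative 17732. Total 17732.
Order (2) = ((((M1 × M2) × M3) × M4) × M5): (M1 × M2): 38×13 by 13×16 → 38×16, cost 38·13·16 = 7904; ((M1 × M2) × M3): 38×16 by 16×3 → 38×3, cost 38·16·3 = 1824; cumulative 9728; (((M1 × M2) × M3) × M4): 38×3 by 3×27 → 38×27, cost 38·3·27 = 3078; cumulative 12806; ((((M1 × M2) × M3) × M4) × M5): 38×27 by 27×19 → 38×19, cost 38·27·19 = 19494; cumulative 32300. Total 32300.
Difference: |17732 − 32300| = 14568.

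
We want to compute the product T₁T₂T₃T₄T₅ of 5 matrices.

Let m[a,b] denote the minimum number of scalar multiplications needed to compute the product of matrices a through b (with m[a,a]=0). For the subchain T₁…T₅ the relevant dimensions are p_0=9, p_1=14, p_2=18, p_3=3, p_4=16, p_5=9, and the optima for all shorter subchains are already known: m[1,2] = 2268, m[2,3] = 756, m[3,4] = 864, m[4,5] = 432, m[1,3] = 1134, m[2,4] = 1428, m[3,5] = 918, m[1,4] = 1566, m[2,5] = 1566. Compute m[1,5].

m[1,5] = min over k∈[1,4] of m[1,k]+m[k+1,5]+p_{0}·p_k·p_{5}.
k=1: 0 + 1566 + 9·14·9 = 2700; k=2: 2268 + 918 + 9·18·9 = 4644; k=3: 1134 + 432 + 9·3·9 = 1809; k=4: 1566 + 0 + 9·16·9 = 2862.
Minimum: 1809 at k=3.

1809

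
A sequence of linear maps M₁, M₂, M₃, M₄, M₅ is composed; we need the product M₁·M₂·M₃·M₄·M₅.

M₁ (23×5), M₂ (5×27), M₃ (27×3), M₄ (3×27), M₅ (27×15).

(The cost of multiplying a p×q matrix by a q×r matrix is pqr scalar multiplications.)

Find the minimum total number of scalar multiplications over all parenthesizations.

3000

Adjacent pairs: M₁M₂ = 23·5·27 = 3105; M₂M₃ = 5·27·3 = 405; M₃M₄ = 27·3·27 = 2187; M₄M₅ = 3·27·15 = 1215.
Length 3: M₁..M₃: k=1: 0+405+23·5·3=750; k=2: 3105+0+23·27·3=4968 → min 750 | M₂..M₄: k=2: 0+2187+5·27·27=5832; k=3: 405+0+5·3·27=810 → min 810 | M₃..M₅: k=3: 0+1215+27·3·15=2430; k=4: 2187+0+27·27·15=13122 → min 2430.
Length 4: M₁..M₄: k=1: 0+810+23·5·27=3915; k=2: 3105+2187+23·27·27=22059; k=3: 750+0+23·3·27=2613 → min 2613 | M₂..M₅: k=2: 0+2430+5·27·15=4455; k=3: 405+1215+5·3·15=1845; k=4: 810+0+5·27·15=2835 → min 1845.
Length 5: M₁..M₅: k=1: 0+1845+23·5·15=3570; k=2: 3105+2430+23·27·15=14850; k=3: 750+1215+23·3·15=3000; k=4: 2613+0+23·27·15=11928 → min 3000.
Optimal order: ((M₁·(M₂·M₃))·(M₄·M₅)) with cost 3000.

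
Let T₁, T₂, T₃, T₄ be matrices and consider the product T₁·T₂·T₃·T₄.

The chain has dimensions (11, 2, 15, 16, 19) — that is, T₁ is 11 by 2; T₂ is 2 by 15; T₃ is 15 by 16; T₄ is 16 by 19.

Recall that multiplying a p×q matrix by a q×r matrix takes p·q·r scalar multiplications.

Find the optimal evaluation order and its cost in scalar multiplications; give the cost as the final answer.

Adjacent pairs: T₁T₂ = 11·2·15 = 330; T₂T₃ = 2·15·16 = 480; T₃T₄ = 15·16·19 = 4560.
Length 3: T₁..T₃: k=1: 0+480+11·2·16=832; k=2: 330+0+11·15·16=2970 → min 832 | T₂..T₄: k=2: 0+4560+2·15·19=5130; k=3: 480+0+2·16·19=1088 → min 1088.
Length 4: T₁..T₄: k=1: 0+1088+11·2·19=1506; k=2: 330+4560+11·15·19=8025; k=3: 832+0+11·16·19=4176 → min 1506.
Optimal parenthesization: (T₁·((T₂·T₃)·T₄)) with cost 1506.

1506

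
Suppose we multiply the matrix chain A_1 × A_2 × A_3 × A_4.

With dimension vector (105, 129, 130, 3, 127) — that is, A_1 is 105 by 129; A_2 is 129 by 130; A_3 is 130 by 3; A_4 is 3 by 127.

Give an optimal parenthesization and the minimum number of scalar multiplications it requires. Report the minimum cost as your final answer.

Adjacent pairs: A_1A_2 = 105·129·130 = 1760850; A_2A_3 = 129·130·3 = 50310; A_3A_4 = 130·3·127 = 49530.
Length 3: A_1..A_3: k=1: 0+50310+105·129·3=90945; k=2: 1760850+0+105·130·3=1801800 → min 90945 | A_2..A_4: k=2: 0+49530+129·130·127=2179320; k=3: 50310+0+129·3·127=99459 → min 99459.
Length 4: A_1..A_4: k=1: 0+99459+105·129·127=1819674; k=2: 1760850+49530+105·130·127=3543930; k=3: 90945+0+105·3·127=130950 → min 130950.
Optimal parenthesization: ((A_1 × (A_2 × A_3)) × A_4) with cost 130950.

130950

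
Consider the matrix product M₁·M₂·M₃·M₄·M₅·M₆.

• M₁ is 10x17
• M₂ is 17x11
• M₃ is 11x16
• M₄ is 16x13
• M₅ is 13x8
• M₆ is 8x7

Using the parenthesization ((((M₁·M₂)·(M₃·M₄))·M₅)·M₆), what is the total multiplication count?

(M₁·M₂): 10×17 by 17×11 → 10×11, cost 10·17·11 = 1870
(M₃·M₄): 11×16 by 16×13 → 11×13, cost 11·16·13 = 2288
((M₁·M₂)·(M₃·M₄)): 10×11 by 11×13 → 10×13, cost 10·11·13 = 1430; cumulative 5588
(((M₁·M₂)·(M₃·M₄))·M₅): 10×13 by 13×8 → 10×8, cost 10·13·8 = 1040; cumulative 6628
((((M₁·M₂)·(M₃·M₄))·M₅)·M₆): 10×8 by 8×7 → 10×7, cost 10·8·7 = 560; cumulative 7188
Total: 7188 scalar multiplications.

7188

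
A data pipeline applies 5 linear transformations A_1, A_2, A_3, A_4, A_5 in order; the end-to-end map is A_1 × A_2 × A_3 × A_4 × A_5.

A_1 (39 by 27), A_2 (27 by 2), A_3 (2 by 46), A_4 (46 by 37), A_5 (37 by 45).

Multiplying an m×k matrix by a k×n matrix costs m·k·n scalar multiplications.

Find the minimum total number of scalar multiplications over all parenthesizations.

12350

Adjacent pairs: A_1A_2 = 39·27·2 = 2106; A_2A_3 = 27·2·46 = 2484; A_3A_4 = 2·46·37 = 3404; A_4A_5 = 46·37·45 = 76590.
Length 3: A_1..A_3: k=1: 0+2484+39·27·46=50922; k=2: 2106+0+39·2·46=5694 → min 5694 | A_2..A_4: k=2: 0+3404+27·2·37=5402; k=3: 2484+0+27·46·37=48438 → min 5402 | A_3..A_5: k=3: 0+76590+2·46·45=80730; k=4: 3404+0+2·37·45=6734 → min 6734.
Length 4: A_1..A_4: k=1: 0+5402+39·27·37=44363; k=2: 2106+3404+39·2·37=8396; k=3: 5694+0+39·46·37=72072 → min 8396 | A_2..A_5: k=2: 0+6734+27·2·45=9164; k=3: 2484+76590+27·46·45=134964; k=4: 5402+0+27·37·45=50357 → min 9164.
Length 5: A_1..A_5: k=1: 0+9164+39·27·45=56549; k=2: 2106+6734+39·2·45=12350; k=3: 5694+76590+39·46·45=163014; k=4: 8396+0+39·37·45=73331 → min 12350.
Optimal order: ((A_1 × A_2) × ((A_3 × A_4) × A_5)) with cost 12350.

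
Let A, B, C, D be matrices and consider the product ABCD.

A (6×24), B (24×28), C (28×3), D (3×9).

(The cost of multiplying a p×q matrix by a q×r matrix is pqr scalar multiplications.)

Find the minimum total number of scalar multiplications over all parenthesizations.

Adjacent pairs: AB = 6·24·28 = 4032; BC = 24·28·3 = 2016; CD = 28·3·9 = 756.
Length 3: A..C: k=1: 0+2016+6·24·3=2448; k=2: 4032+0+6·28·3=4536 → min 2448 | B..D: k=2: 0+756+24·28·9=6804; k=3: 2016+0+24·3·9=2664 → min 2664.
Length 4: A..D: k=1: 0+2664+6·24·9=3960; k=2: 4032+756+6·28·9=6300; k=3: 2448+0+6·3·9=2610 → min 2610.
Optimal order: ((A(BC))D) with cost 2610.

2610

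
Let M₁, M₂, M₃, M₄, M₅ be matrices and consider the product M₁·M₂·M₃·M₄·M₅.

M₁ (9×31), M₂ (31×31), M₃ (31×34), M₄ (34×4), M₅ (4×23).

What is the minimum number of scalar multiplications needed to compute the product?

10004

Adjacent pairs: M₁M₂ = 9·31·31 = 8649; M₂M₃ = 31·31·34 = 32674; M₃M₄ = 31·34·4 = 4216; M₄M₅ = 34·4·23 = 3128.
Length 3: M₁..M₃: k=1: 0+32674+9·31·34=42160; k=2: 8649+0+9·31·34=18135 → min 18135 | M₂..M₄: k=2: 0+4216+31·31·4=8060; k=3: 32674+0+31·34·4=36890 → min 8060 | M₃..M₅: k=3: 0+3128+31·34·23=27370; k=4: 4216+0+31·4·23=7068 → min 7068.
Length 4: M₁..M₄: k=1: 0+8060+9·31·4=9176; k=2: 8649+4216+9·31·4=13981; k=3: 18135+0+9·34·4=19359 → min 9176 | M₂..M₅: k=2: 0+7068+31·31·23=29171; k=3: 32674+3128+31·34·23=60044; k=4: 8060+0+31·4·23=10912 → min 10912.
Length 5: M₁..M₅: k=1: 0+10912+9·31·23=17329; k=2: 8649+7068+9·31·23=22134; k=3: 18135+3128+9·34·23=28301; k=4: 9176+0+9·4·23=10004 → min 10004.
Optimal order: ((M₁·(M₂·(M₃·M₄)))·M₅) with cost 10004.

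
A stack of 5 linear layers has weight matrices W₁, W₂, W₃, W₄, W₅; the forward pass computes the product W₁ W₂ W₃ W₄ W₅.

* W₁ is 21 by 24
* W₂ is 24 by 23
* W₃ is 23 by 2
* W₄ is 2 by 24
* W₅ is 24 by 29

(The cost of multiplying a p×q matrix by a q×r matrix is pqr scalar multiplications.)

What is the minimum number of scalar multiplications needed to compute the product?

4722

Adjacent pairs: W₁W₂ = 21·24·23 = 11592; W₂W₃ = 24·23·2 = 1104; W₃W₄ = 23·2·24 = 1104; W₄W₅ = 2·24·29 = 1392.
Length 3: W₁..W₃: k=1: 0+1104+21·24·2=2112; k=2: 11592+0+21·23·2=12558 → min 2112 | W₂..W₄: k=2: 0+1104+24·23·24=14352; k=3: 1104+0+24·2·24=2256 → min 2256 | W₃..W₅: k=3: 0+1392+23·2·29=2726; k=4: 1104+0+23·24·29=17112 → min 2726.
Length 4: W₁..W₄: k=1: 0+2256+21·24·24=14352; k=2: 11592+1104+21·23·24=24288; k=3: 2112+0+21·2·24=3120 → min 3120 | W₂..W₅: k=2: 0+2726+24·23·29=18734; k=3: 1104+1392+24·2·29=3888; k=4: 2256+0+24·24·29=18960 → min 3888.
Length 5: W₁..W₅: k=1: 0+3888+21·24·29=18504; k=2: 11592+2726+21·23·29=28325; k=3: 2112+1392+21·2·29=4722; k=4: 3120+0+21·24·29=17736 → min 4722.
Optimal order: ((W₁ (W₂ W₃)) (W₄ W₅)) with cost 4722.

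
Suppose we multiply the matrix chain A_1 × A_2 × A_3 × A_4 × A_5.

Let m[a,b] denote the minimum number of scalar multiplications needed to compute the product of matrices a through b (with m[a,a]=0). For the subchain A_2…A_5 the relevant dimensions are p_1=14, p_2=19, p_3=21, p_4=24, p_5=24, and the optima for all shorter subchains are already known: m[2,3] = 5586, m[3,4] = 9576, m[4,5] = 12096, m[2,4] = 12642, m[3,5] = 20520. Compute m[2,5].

m[2,5] = min over k∈[2,4] of m[2,k]+m[k+1,5]+p_{1}·p_k·p_{5}.
k=2: 0 + 20520 + 14·19·24 = 26904; k=3: 5586 + 12096 + 14·21·24 = 24738; k=4: 12642 + 0 + 14·24·24 = 20706.
Minimum: 20706 at k=4.

20706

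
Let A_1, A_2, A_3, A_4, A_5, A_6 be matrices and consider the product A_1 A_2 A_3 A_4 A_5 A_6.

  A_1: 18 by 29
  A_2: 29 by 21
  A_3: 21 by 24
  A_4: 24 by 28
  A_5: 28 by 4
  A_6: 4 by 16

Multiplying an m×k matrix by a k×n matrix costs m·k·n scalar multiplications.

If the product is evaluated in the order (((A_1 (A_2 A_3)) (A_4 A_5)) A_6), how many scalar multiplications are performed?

32712

(A_2 A_3): 29×21 by 21×24 → 29×24, cost 29·21·24 = 14616
(A_1 (A_2 A_3)): 18×29 by 29×24 → 18×24, cost 18·29·24 = 12528; cumulative 27144
(A_4 A_5): 24×28 by 28×4 → 24×4, cost 24·28·4 = 2688
((A_1 (A_2 A_3)) (A_4 A_5)): 18×24 by 24×4 → 18×4, cost 18·24·4 = 1728; cumulative 31560
(((A_1 (A_2 A_3)) (A_4 A_5)) A_6): 18×4 by 4×16 → 18×16, cost 18·4·16 = 1152; cumulative 32712
Total: 32712 scalar multiplications.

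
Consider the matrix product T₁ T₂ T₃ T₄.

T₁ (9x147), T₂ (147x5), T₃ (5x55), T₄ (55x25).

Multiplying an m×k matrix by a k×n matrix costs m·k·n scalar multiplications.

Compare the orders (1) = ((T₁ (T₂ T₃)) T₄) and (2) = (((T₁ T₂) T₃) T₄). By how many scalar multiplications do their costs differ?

104100

Order (1) = ((T₁ (T₂ T₃)) T₄): (T₂ T₃): 147×5 by 5×55 → 147×55, cost 147·5·55 = 40425; (T₁ (T₂ T₃)): 9×147 by 147×55 → 9×55, cost 9·147·55 = 72765; cumulative 113190; ((T₁ (T₂ T₃)) T₄): 9×55 by 55×25 → 9×25, cost 9·55·25 = 12375; cumulative 125565. Total 125565.
Order (2) = (((T₁ T₂) T₃) T₄): (T₁ T₂): 9×147 by 147×5 → 9×5, cost 9·147·5 = 6615; ((T₁ T₂) T₃): 9×5 by 5×55 → 9×55, cost 9·5·55 = 2475; cumulative 9090; (((T₁ T₂) T₃) T₄): 9×55 by 55×25 → 9×25, cost 9·55·25 = 12375; cumulative 21465. Total 21465.
Difference: |125565 − 21465| = 104100.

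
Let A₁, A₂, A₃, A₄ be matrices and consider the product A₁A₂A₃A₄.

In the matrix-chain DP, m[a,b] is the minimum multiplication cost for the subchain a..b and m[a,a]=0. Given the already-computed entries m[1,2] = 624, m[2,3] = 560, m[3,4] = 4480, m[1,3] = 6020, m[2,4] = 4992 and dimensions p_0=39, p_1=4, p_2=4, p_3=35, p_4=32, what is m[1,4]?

9984

m[1,4] = min over k∈[1,3] of m[1,k]+m[k+1,4]+p_{0}·p_k·p_{4}.
k=1: 0 + 4992 + 39·4·32 = 9984; k=2: 624 + 4480 + 39·4·32 = 10096; k=3: 6020 + 0 + 39·35·32 = 49700.
Minimum: 9984 at k=1.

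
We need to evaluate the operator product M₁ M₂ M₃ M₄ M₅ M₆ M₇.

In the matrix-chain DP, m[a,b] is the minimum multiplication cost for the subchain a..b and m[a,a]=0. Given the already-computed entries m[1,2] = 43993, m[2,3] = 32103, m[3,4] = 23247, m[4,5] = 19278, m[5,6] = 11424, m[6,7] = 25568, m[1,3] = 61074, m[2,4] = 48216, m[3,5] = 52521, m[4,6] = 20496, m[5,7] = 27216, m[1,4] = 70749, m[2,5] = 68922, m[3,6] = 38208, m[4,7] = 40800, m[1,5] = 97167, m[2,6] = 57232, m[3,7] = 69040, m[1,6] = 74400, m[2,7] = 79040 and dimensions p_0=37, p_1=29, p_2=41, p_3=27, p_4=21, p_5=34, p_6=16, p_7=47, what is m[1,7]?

m[1,7] = min over k∈[1,6] of m[1,k]+m[k+1,7]+p_{0}·p_k·p_{7}.
k=1: 0 + 79040 + 37·29·47 = 129471; k=2: 43993 + 69040 + 37·41·47 = 184332; k=3: 61074 + 40800 + 37·27·47 = 148827; k=4: 70749 + 27216 + 37·21·47 = 134484; k=5: 97167 + 25568 + 37·34·47 = 181861; k=6: 74400 + 0 + 37·16·47 = 102224.
Minimum: 102224 at k=6.

102224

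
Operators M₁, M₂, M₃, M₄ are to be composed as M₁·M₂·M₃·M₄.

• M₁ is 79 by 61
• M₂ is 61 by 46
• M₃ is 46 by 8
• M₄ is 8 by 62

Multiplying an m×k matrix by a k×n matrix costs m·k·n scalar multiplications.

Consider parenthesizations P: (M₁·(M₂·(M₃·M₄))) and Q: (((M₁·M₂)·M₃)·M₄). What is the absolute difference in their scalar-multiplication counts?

205636

Order P = (M₁·(M₂·(M₃·M₄))): (M₃·M₄): 46×8 by 8×62 → 46×62, cost 46·8·62 = 22816; (M₂·(M₃·M₄)): 61×46 by 46×62 → 61×62, cost 61·46·62 = 173972; cumulative 196788; (M₁·(M₂·(M₃·M₄))): 79×61 by 61×62 → 79×62, cost 79·61·62 = 298778; cumulative 495566. Total 495566.
Order Q = (((M₁·M₂)·M₃)·M₄): (M₁·M₂): 79×61 by 61×46 → 79×46, cost 79·61·46 = 221674; ((M₁·M₂)·M₃): 79×46 by 46×8 → 79×8, cost 79·46·8 = 29072; cumulative 250746; (((M₁·M₂)·M₃)·M₄): 79×8 by 8×62 → 79×62, cost 79·8·62 = 39184; cumulative 289930. Total 289930.
Difference: |495566 − 289930| = 205636.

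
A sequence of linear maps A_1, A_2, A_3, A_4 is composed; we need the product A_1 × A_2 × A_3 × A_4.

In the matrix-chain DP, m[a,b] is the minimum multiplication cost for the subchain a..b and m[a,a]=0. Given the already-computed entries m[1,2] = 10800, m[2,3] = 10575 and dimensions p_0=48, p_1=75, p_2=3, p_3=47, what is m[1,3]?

m[1,3] = min over k∈[1,2] of m[1,k]+m[k+1,3]+p_{0}·p_k·p_{3}.
k=1: 0 + 10575 + 48·75·47 = 179775; k=2: 10800 + 0 + 48·3·47 = 17568.
Minimum: 17568 at k=2.

17568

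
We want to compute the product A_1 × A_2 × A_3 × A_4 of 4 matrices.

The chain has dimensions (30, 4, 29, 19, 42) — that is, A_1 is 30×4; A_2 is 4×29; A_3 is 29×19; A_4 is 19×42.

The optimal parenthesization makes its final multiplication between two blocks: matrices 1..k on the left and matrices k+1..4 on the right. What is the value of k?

Adjacent pairs: A_1A_2 = 30·4·29 = 3480; A_2A_3 = 4·29·19 = 2204; A_3A_4 = 29·19·42 = 23142.
Length 3: A_1..A_3: k=1: 0+2204+30·4·19=4484; k=2: 3480+0+30·29·19=20010 → min 4484 | A_2..A_4: k=2: 0+23142+4·29·42=28014; k=3: 2204+0+4·19·42=5396 → min 5396.
Top-level splits: k=1: (A_1..A_1)·(A_2..A_4) → 0+5396+30·4·42 = 10436; k=2: (A_1..A_2)·(A_3..A_4) → 3480+23142+30·29·42 = 63162; k=3: (A_1..A_3)·(A_4..A_4) → 4484+0+30·19·42 = 28424.
Best split is after A_1, i.e. k = 1.

1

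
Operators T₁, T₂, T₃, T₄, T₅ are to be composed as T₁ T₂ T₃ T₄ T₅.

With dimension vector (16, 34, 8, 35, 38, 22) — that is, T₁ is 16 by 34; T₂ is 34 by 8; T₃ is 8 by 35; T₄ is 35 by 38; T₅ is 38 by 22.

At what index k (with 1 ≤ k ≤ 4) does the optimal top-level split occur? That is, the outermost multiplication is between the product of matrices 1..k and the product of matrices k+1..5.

Adjacent pairs: T₁T₂ = 16·34·8 = 4352; T₂T₃ = 34·8·35 = 9520; T₃T₄ = 8·35·38 = 10640; T₄T₅ = 35·38·22 = 29260.
Length 3: T₁..T₃: k=1: 0+9520+16·34·35=28560; k=2: 4352+0+16·8·35=8832 → min 8832 | T₂..T₄: k=2: 0+10640+34·8·38=20976; k=3: 9520+0+34·35·38=54740 → min 20976 | T₃..T₅: k=3: 0+29260+8·35·22=35420; k=4: 10640+0+8·38·22=17328 → min 17328.
Length 4: T₁..T₄: k=1: 0+20976+16·34·38=41648; k=2: 4352+10640+16·8·38=19856; k=3: 8832+0+16·35·38=30112 → min 19856 | T₂..T₅: k=2: 0+17328+34·8·22=23312; k=3: 9520+29260+34·35·22=64960; k=4: 20976+0+34·38·22=49400 → min 23312.
Top-level splits: k=1: (T₁..T₁)·(T₂..T₅) → 0+23312+16·34·22 = 35280; k=2: (T₁..T₂)·(T₃..T₅) → 4352+17328+16·8·22 = 24496; k=3: (T₁..T₃)·(T₄..T₅) → 8832+29260+16·35·22 = 50412; k=4: (T₁..T₄)·(T₅..T₅) → 19856+0+16·38·22 = 33232.
Best split is after T₂, i.e. k = 2.

2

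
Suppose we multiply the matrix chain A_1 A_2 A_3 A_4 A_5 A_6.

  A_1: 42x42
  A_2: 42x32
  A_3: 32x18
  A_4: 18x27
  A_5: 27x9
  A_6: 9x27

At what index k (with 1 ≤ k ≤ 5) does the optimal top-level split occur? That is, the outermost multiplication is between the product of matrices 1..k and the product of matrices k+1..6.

5

Adjacent pairs: A_1A_2 = 42·42·32 = 56448; A_2A_3 = 42·32·18 = 24192; A_3A_4 = 32·18·27 = 15552; A_4A_5 = 18·27·9 = 4374; A_5A_6 = 27·9·27 = 6561.
Length 3: A_1..A_3: k=1: 0+24192+42·42·18=55944; k=2: 56448+0+42·32·18=80640 → min 55944 | A_2..A_4: k=2: 0+15552+42·32·27=51840; k=3: 24192+0+42·18·27=44604 → min 44604 | A_3..A_5: k=3: 0+4374+32·18·9=9558; k=4: 15552+0+32·27·9=23328 → min 9558 | A_4..A_6: k=4: 0+6561+18·27·27=19683; k=5: 4374+0+18·9·27=8748 → min 8748.
Length 4: A_1..A_4: k=1: 0+44604+42·42·27=92232; k=2: 56448+15552+42·32·27=108288; k=3: 55944+0+42·18·27=76356 → min 76356 | A_2..A_5: k=2: 0+9558+42·32·9=21654; k=3: 24192+4374+42·18·9=35370; k=4: 44604+0+42·27·9=54810 → min 21654 | A_3..A_6: k=3: 0+8748+32·18·27=24300; k=4: 15552+6561+32·27·27=45441; k=5: 9558+0+32·9·27=17334 → min 17334.
Length 5: A_1..A_5: k=1: 0+21654+42·42·9=37530; k=2: 56448+9558+42·32·9=78102; k=3: 55944+4374+42·18·9=67122; k=4: 76356+0+42·27·9=86562 → min 37530 | A_2..A_6: k=2: 0+17334+42·32·27=53622; k=3: 24192+8748+42·18·27=53352; k=4: 44604+6561+42·27·27=81783; k=5: 21654+0+42·9·27=31860 → min 31860.
Top-level splits: k=1: (A_1..A_1)·(A_2..A_6) → 0+31860+42·42·27 = 79488; k=2: (A_1..A_2)·(A_3..A_6) → 56448+17334+42·32·27 = 110070; k=3: (A_1..A_3)·(A_4..A_6) → 55944+8748+42·18·27 = 85104; k=4: (A_1..A_4)·(A_5..A_6) → 76356+6561+42·27·27 = 113535; k=5: (A_1..A_5)·(A_6..A_6) → 37530+0+42·9·27 = 47736.
Best split is after A_5, i.e. k = 5.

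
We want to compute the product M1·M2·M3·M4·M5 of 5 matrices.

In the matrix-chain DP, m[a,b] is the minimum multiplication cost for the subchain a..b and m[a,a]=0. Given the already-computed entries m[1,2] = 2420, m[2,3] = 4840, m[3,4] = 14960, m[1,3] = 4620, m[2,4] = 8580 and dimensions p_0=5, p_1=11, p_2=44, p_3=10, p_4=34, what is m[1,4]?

6320

m[1,4] = min over k∈[1,3] of m[1,k]+m[k+1,4]+p_{0}·p_k·p_{4}.
k=1: 0 + 8580 + 5·11·34 = 10450; k=2: 2420 + 14960 + 5·44·34 = 24860; k=3: 4620 + 0 + 5·10·34 = 6320.
Minimum: 6320 at k=3.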